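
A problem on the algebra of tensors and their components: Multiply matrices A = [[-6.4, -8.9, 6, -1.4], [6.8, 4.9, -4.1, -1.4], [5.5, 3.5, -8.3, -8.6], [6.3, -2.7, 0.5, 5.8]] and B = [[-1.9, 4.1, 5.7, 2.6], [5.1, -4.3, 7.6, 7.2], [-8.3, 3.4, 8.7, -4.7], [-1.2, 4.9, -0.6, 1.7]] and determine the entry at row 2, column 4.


(AB)_{ij} = sum_k A_{ik} B_{kj}.
For i=2, j=4:
A_{21} * B_{14} = 6.8 * 2.6 = 17.68
A_{22} * B_{24} = 4.9 * 7.2 = 35.28
A_{23} * B_{34} = -4.1 * -4.7 = 19.27
A_{24} * B_{44} = -1.4 * 1.7 = -2.38
Sum = 17.68 + 35.28 + 19.27 + -2.38 = 69.85

69.85


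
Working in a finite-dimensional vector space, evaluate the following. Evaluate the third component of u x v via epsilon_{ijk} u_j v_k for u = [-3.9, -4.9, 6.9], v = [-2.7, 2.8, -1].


(u x v)_3 = sum_{j,k} epsilon_{3jk} u_j v_k. Only permutations of (1,2,3) contribute; the two non-zero terms are:
eps_{312} u_1 v_2 = 1 * -3.9 * 2.8 = -10.92
eps_{321} u_2 v_1 = -1 * -4.9 * -2.7 = -13.23
(u x v)_3 = -24.15

-24.15


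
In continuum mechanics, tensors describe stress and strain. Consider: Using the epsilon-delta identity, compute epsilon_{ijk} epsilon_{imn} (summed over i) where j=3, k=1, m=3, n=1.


Using the identity: epsilon_{ijk} epsilon_{imn} = delta_{jm} delta_{kn} - delta_{jn} delta_{km}.
delta_{33} = 1
delta_{11} = 1
delta_{31} = 0
delta_{13} = 0
Result = 1 * 1 - 0 * 0 = 1 - 0 = 1

1


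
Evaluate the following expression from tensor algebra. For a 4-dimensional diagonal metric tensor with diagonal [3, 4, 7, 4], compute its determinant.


For a diagonal metric, the determinant is the product of diagonal entries.
Diagonal entries: 3, 4, 7, 4
det(g) = 3 * 4 * 7 * 4 = 336

336


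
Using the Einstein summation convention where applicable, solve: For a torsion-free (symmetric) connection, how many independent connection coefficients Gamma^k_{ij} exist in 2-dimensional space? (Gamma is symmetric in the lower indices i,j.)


Christoffel symbols Gamma^k_{ij} are symmetric in i,j, so there are d * d(d+1)/2 independent symbols.
d = 2
d(d+1)/2 = 2 * 3 / 2 = 3
Total = 2 * 3 = 6

6


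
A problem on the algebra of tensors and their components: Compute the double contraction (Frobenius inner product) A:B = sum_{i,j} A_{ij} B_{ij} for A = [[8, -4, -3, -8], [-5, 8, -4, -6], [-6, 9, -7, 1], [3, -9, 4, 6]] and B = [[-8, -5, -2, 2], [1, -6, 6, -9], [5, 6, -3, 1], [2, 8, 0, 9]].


A:B = sum over all i,j of A_{ij} * B_{ij}.
Row 1: 8*-8=-64, -4*-5=20, -3*-2=6, -8*2=-16 => row sum = -54
Row 2: -5*1=-5, 8*-6=-48, -4*6=-24, -6*-9=54 => row sum = -23
Row 3: -6*5=-30, 9*6=54, -7*-3=21, 1*1=1 => row sum = 46
Row 4: 3*2=6, -9*8=-72, 4*0=0, 6*9=54 => row sum = -12
Total = -54 + -23 + 46 + -12 = -43

-43


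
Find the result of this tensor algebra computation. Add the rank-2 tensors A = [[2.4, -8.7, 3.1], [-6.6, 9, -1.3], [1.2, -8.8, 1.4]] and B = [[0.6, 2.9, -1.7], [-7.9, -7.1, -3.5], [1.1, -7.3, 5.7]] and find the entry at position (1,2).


Tensor addition is component-wise: (A + B)_{ij} = A_{ij} + B_{ij}.
A_{12} = -8.7
B_{12} = 2.9
(A + B)_{12} = -8.7 + 2.9 = -5.8

-5.8


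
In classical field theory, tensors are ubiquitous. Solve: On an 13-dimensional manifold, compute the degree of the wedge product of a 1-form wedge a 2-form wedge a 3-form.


The degree of a wedge product is the sum of the degrees of the individual forms.
Degrees: 1, 2, 3
Total degree = 1 + 2 + 3 = 6

6


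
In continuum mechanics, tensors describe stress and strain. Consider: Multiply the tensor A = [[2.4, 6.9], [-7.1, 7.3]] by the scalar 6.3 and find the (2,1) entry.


Scalar multiplication: (cA)_{ij} = c * A_{ij}.
c = 6.3
A_{21} = -7.1
(cA)_{21} = 6.3 * -7.1 = -44.73

-44.73


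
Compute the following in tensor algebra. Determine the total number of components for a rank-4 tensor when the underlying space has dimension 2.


The number of components of a rank-r tensor in d dimensions is d^r.
Here d = 2 and r = 4.
2^4 = 16

16


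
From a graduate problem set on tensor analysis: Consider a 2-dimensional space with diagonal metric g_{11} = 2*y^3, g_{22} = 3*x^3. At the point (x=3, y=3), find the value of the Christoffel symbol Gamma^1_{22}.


For a diagonal metric, Gamma^k_{ij} = (1/2) g^{kk} (dg_{ik}/dx_j + dg_{jk}/dx_i - dg_{ij}/dx_k).
The metric is diagonal, so g_{ab} = 0 for a != b.
At the given point: g_{11} = 54, g_{22} = 81
g^{11} = 1/54
dg_{21}/dx_2 = 0 (off-diagonal)
dg_{21}/dx_2 = 0 (off-diagonal)
dg_{22}/dx_1 = dg_{22}/dx_1 = 81
Numerator = 0 + 0 - 81 = -81
Gamma^1_{22} = -81 / (2 * 54) = -3/4

-3/4


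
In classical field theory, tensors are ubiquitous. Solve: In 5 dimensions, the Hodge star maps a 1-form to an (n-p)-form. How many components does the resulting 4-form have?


The Hodge dual of a p-form on an n-dimensional manifold is an (n-p)-form.
n = 5, p = 1, so dual degree = 5 - 1 = 4
The number of components is C(n, n-p) = C(5, 4) = 5

5


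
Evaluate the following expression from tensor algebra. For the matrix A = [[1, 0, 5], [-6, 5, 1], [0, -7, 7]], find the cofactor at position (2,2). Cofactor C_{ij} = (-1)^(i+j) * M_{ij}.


To find cofactor C_{22}, delete row 2 and column 2.
The resulting 2x2 submatrix is: [[1, 5], [0, 7]]
Minor M_{22} = 1*7 - 5*0
  = 7 - 0 = 7
Sign = (-1)^(2+2) = (-1)^4 = 1
Cofactor C_{22} = 1 * 7 = 7

7


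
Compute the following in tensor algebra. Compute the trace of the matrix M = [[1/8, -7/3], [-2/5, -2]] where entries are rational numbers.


The trace is the sum of diagonal entries.
Diagonal: M[1,1] = 1/8, M[2,2] = -2
Tr(M) = 1/8 + -2
Computing step by step:
After adding M[1,1]: 1/8
After adding M[2,2]: -15/8
Tr(M) = -15/8

-15/8


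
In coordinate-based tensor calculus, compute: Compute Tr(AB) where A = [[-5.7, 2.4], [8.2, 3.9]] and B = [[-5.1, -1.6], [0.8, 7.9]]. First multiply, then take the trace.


Tr(AB) = sum_i (AB)_{ii} where (AB)_{ii} = sum_k A_{ik} B_{ki}.
(AB)_{11} = -5.7*-5.1 + 2.4*0.8 = 30.99
(AB)_{22} = 8.2*-1.6 + 3.9*7.9 = 17.69
Tr(AB) = 30.99 + 17.69 = 48.68

48.68


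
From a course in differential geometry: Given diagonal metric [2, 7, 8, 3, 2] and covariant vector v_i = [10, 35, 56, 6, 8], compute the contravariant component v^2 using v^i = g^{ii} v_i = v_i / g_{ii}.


To raise an index with a diagonal metric: v^i = v_i / g_{ii}.
For index 2: v_2 = 35, g_{22} = 7
v^2 = 35 / 7 = 5

5


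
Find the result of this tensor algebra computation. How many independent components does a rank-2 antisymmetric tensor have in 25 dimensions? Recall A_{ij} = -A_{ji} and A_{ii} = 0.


An antisymmetric rank-2 tensor satisfies A_{ij} = -A_{ji}, so diagonal entries are zero.
The independent components are the upper-triangular entries: C(n, 2) = n(n-1)/2.
n = 25
C(25, 2) = 25 * 24 / 2 = 600 / 2 = 300

300


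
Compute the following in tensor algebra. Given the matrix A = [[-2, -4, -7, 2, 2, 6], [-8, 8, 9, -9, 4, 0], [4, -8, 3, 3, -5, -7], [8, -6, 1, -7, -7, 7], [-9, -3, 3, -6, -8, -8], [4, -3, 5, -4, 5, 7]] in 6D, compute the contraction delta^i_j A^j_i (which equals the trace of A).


The contraction (trace) of a rank-2 tensor is the sum of its diagonal elements.
Diagonal entries: A[1,1] = -2, A[2,2] = 8, A[3,3] = 3, A[4,4] = -7, A[5,5] = -8, A[6,6] = 7
Tr(A) = -2 + 8 + 3 + -7 + -8 + 7 = 1

1


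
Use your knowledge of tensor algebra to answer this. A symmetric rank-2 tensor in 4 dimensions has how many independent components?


A symmetric rank-2 tensor in d dimensions has d(d+1)/2 independent components.
d = 4
d(d+1)/2 = 4 * 5 / 2 = 20 / 2 = 10

10


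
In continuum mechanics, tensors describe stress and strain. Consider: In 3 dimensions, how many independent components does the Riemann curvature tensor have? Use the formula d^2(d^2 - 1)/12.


The Riemann tensor in d dimensions has d^2(d^2 - 1)/12 independent components.
d = 3, so d^2 = 9
d^2 - 1 = 8
d^2(d^2 - 1) = 9 * 8 = 72
Divide by 12: 72 / 12 = 6

6


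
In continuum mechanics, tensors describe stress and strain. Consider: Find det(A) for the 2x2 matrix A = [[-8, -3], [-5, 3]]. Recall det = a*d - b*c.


For a 2x2 matrix [[a, b], [c, d]], det = a*d - b*c.
a = -8, b = -3, c = -5, d = 3
a*d = -8 * 3 = -24
b*c = -3 * -5 = 15
det = -24 - 15 = -39

-39


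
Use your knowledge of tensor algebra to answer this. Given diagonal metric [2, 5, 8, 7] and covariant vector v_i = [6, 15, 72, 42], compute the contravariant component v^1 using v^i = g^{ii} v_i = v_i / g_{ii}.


To raise an index with a diagonal metric: v^i = v_i / g_{ii}.
For index 1: v_1 = 6, g_{11} = 2
v^1 = 6 / 2 = 3

3


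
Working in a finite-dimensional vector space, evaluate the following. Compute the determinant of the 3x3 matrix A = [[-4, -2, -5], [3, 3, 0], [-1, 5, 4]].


Expanding along the first row, det(A) = a11*M_11 - a12*M_12 + a13*M_13, where M_1j is the (1,j) minor.
Minor M_11 = 3*4 - 0*5 = 12
Minor M_12 = 3*4 - 0*-1 = 12
Minor M_13 = 3*5 - 3*-1 = 18
det = -4*(12) - -2*(12) + -5*(18)
    = -48 - -24 + -90
    = -114

-114


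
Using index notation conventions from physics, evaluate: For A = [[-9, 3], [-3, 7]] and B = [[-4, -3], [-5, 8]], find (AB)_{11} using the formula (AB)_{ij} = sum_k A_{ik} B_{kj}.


(AB)_{ij} = sum_k A_{ik} B_{kj}.
For i=1, j=1:
A_{11} * B_{11} = -9 * -4 = 36
A_{12} * B_{21} = 3 * -5 = -15
Sum = 36 + -15 = 21

21


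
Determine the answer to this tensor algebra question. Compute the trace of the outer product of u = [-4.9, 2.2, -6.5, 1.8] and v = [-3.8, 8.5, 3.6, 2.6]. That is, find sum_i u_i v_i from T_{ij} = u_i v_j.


The outer product gives T_{ij} = u_i v_j.
The trace (contraction) is Tr(T) = sum_i T_{ii} = sum_i u_i v_i.
Diagonal entries:
T_{11} = u_1 * v_1 = -4.9 * -3.8 = 18.62
T_{22} = u_2 * v_2 = 2.2 * 8.5 = 18.7
T_{33} = u_3 * v_3 = -6.5 * 3.6 = -23.4
T_{44} = u_4 * v_4 = 1.8 * 2.6 = 4.68
Tr(T) = 18.62 + 18.7 + -23.4 + 4.68 = 18.6

18.6


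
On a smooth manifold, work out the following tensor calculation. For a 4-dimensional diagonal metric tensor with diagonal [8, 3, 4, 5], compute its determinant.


For a diagonal metric, the determinant is the product of diagonal entries.
Diagonal entries: 8, 3, 4, 5
det(g) = 8 * 3 * 4 * 5 = 480

480


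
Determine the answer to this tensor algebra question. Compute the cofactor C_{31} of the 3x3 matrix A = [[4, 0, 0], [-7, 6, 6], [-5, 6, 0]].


To find cofactor C_{31}, delete row 3 and column 1.
The resulting 2x2 submatrix is: [[0, 0], [6, 6]]
Minor M_{31} = 0*6 - 0*6
  = 0 - 0 = 0
Sign = (-1)^(3+1) = (-1)^4 = 1
Cofactor C_{31} = 1 * 0 = 0

0


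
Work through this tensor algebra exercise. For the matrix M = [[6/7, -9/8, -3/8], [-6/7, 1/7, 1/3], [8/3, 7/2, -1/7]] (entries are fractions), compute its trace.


The trace is the sum of diagonal entries.
Diagonal: M[1,1] = 6/7, M[2,2] = 1/7, M[3,3] = -1/7
Tr(M) = 6/7 + 1/7 + -1/7
Computing step by step:
After adding M[1,1]: 6/7
After adding M[2,2]: 1
After adding M[3,3]: 6/7
Tr(M) = 6/7

6/7


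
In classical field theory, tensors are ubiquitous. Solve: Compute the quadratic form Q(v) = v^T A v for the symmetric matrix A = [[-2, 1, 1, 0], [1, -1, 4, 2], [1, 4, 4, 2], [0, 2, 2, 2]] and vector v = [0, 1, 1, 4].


First compute Av:
(Av)_1 = -2*0 + 1*1 + 1*1 + 0*4 = 2
(Av)_2 = 1*0 + -1*1 + 4*1 + 2*4 = 11
(Av)_3 = 1*0 + 4*1 + 4*1 + 2*4 = 16
(Av)_4 = 0*0 + 2*1 + 2*1 + 2*4 = 12
Av = [2, 11, 16, 12]
Then v^T (Av) = 0*2 + 1*11 + 1*16 + 4*12
= 0 + 11 + 16 + 48 = 75

75


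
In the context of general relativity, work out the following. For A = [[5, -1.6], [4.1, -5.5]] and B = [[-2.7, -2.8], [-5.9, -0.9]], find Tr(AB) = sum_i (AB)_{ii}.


Tr(AB) = sum_i (AB)_{ii} where (AB)_{ii} = sum_k A_{ik} B_{ki}.
(AB)_{11} = 5*-2.7 + -1.6*-5.9 = -4.06
(AB)_{22} = 4.1*-2.8 + -5.5*-0.9 = -6.53
Tr(AB) = -4.06 + -6.53 = -10.59

-10.59


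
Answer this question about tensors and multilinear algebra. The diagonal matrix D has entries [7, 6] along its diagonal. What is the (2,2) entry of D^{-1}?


For a diagonal matrix, the inverse has entries (D^{-1})_{ii} = 1/d_{ii}.
The diagonal entries are: d_{11} = 7, d_{22} = 6
We need (D^{-1})_{22} = 1/d_{22} = 1/6 = 1/6

1/6


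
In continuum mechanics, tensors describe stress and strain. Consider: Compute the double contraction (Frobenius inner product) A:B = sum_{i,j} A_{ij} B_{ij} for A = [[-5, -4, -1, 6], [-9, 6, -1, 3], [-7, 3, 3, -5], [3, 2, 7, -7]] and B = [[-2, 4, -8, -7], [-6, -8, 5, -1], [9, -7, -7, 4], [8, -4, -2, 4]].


A:B = sum over all i,j of A_{ij} * B_{ij}.
Row 1: -5*-2=10, -4*4=-16, -1*-8=8, 6*-7=-42 => row sum = -40
Row 2: -9*-6=54, 6*-8=-48, -1*5=-5, 3*-1=-3 => row sum = -2
Row 3: -7*9=-63, 3*-7=-21, 3*-7=-21, -5*4=-20 => row sum = -125
Row 4: 3*8=24, 2*-4=-8, 7*-2=-14, -7*4=-28 => row sum = -26
Total = -40 + -2 + -125 + -26 = -193

-193


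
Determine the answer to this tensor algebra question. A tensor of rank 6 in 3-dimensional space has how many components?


The number of components of a rank-r tensor in d dimensions is d^r.
Here d = 3 and r = 6.
3^6 = 729

729


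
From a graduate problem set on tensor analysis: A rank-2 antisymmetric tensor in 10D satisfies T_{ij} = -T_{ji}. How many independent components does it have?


An antisymmetric rank-2 tensor satisfies A_{ij} = -A_{ji}, so diagonal entries are zero.
The independent components are the upper-triangular entries: C(n, 2) = n(n-1)/2.
n = 10
C(10, 2) = 10 * 9 / 2 = 90 / 2 = 45

45


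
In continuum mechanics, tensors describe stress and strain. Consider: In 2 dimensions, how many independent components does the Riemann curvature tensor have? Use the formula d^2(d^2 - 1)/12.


The Riemann tensor in d dimensions has d^2(d^2 - 1)/12 independent components.
d = 2, so d^2 = 4
d^2 - 1 = 3
d^2(d^2 - 1) = 4 * 3 = 12
Divide by 12: 12 / 12 = 1

1


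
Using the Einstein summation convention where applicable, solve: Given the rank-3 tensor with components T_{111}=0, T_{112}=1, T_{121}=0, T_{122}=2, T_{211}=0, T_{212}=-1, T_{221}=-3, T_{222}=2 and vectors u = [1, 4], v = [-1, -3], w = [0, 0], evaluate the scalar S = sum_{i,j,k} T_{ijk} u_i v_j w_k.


S = sum over i,j,k of T_{ijk} u_i v_j w_k. Expanding all 8 terms:
T_{111}*u_1*v_1*w_1 = 0*1*-1*0 = 0  (running total: 0)
T_{112}*u_1*v_1*w_2 = 1*1*-1*0 = 0  (running total: 0)
T_{121}*u_1*v_2*w_1 = 0*1*-3*0 = 0  (running total: 0)
T_{122}*u_1*v_2*w_2 = 2*1*-3*0 = 0  (running total: 0)
T_{211}*u_2*v_1*w_1 = 0*4*-1*0 = 0  (running total: 0)
T_{212}*u_2*v_1*w_2 = -1*4*-1*0 = 0  (running total: 0)
T_{221}*u_2*v_2*w_1 = -3*4*-3*0 = 0  (running total: 0)
T_{222}*u_2*v_2*w_2 = 2*4*-3*0 = 0  (running total: 0)
S = 0

0


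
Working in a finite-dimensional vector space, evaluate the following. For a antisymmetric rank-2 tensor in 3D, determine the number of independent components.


A antisymmetric rank-2 tensor in d dimensions has d(d-1)/2 independent components.
d = 3
d(d-1)/2 = 3 * 2 / 2 = 6 / 2 = 3

3


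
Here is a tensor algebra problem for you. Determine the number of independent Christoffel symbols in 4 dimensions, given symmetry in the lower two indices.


Christoffel symbols Gamma^k_{ij} are symmetric in i,j, so there are d * d(d+1)/2 independent symbols.
d = 4
d(d+1)/2 = 4 * 5 / 2 = 10
Total = 4 * 10 = 40

40


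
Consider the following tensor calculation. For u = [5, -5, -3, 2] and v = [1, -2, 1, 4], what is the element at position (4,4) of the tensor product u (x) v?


The outer product entry T_{ij} = u_i * v_j.
We need i=4, j=4.
u_4 = 2, v_4 = 4
T_{4,4} = 2 * 4 = 8

8


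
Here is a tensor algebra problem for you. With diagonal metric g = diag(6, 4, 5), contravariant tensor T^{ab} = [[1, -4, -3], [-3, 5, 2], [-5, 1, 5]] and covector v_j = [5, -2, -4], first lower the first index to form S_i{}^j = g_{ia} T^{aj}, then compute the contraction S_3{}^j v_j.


Step 1: lower the first index. For a diagonal metric, g_{ia} T^{aj} = g_{ii} T^{ij} (no sum on i).
g_{33} = 5
S_3{}^1 = 5 * T^{31} = 5 * -5 = -25
S_3{}^2 = 5 * T^{32} = 5 * 1 = 5
S_3{}^3 = 5 * T^{33} = 5 * 5 = 25
Step 2: contract S_3{}^j with v_j.
S_3{}^1 * v_1 = -25 * 5 = -125
S_3{}^2 * v_2 = 5 * -2 = -10
S_3{}^3 * v_3 = 25 * -4 = -100
Result = -125 + -10 + -100 = -235

-235


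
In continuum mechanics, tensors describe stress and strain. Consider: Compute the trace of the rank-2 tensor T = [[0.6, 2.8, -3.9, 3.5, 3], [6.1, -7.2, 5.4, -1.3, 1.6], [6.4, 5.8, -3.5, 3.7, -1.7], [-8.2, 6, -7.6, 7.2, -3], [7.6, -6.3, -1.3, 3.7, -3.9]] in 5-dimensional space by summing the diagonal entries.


The contraction (trace) of a rank-2 tensor is the sum of its diagonal elements.
Diagonal entries: A[1,1] = 0.6, A[2,2] = -7.2, A[3,3] = -3.5, A[4,4] = 7.2, A[5,5] = -3.9
Tr(A) = 0.6 + -7.2 + -3.5 + 7.2 + -3.9 = -6.8

-6.8


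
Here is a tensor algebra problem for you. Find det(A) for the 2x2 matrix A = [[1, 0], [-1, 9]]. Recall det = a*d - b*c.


For a 2x2 matrix [[a, b], [c, d]], det = a*d - b*c.
a = 1, b = 0, c = -1, d = 9
a*d = 1 * 9 = 9
b*c = 0 * -1 = 0
det = 9 - 0 = 9

9


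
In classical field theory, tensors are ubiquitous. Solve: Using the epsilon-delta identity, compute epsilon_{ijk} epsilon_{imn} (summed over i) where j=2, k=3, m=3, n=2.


Using the identity: epsilon_{ijk} epsilon_{imn} = delta_{jm} delta_{kn} - delta_{jn} delta_{km}.
delta_{23} = 0
delta_{32} = 0
delta_{22} = 1
delta_{33} = 1
Result = 0 * 0 - 1 * 1 = 0 - 1 = -1

-1


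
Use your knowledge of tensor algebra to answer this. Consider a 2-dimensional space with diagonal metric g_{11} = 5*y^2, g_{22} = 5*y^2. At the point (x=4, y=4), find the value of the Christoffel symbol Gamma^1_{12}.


For a diagonal metric, Gamma^k_{ij} = (1/2) g^{kk} (dg_{ik}/dx_j + dg_{jk}/dx_i - dg_{ij}/dx_k).
The metric is diagonal, so g_{ab} = 0 for a != b.
At the given point: g_{11} = 80, g_{22} = 80
g^{11} = 1/80
dg_{11}/dx_2 = dg_{11}/dx_2 = 40
dg_{21}/dx_1 = 0 (off-diagonal)
dg_{12}/dx_1 = 0 (off-diagonal)
Numerator = 40 + 0 - 0 = 40
Gamma^1_{12} = 40 / (2 * 80) = 1/4

1/4


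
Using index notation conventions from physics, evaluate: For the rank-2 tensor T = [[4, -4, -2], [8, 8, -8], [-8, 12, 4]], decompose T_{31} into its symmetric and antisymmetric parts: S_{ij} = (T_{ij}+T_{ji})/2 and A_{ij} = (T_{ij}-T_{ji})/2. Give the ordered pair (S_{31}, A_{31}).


T_{31} = -8
T_{13} = -2
S_{31} = (-8 + -2)/2 = -10/2 = -5
A_{31} = (-8 - -2)/2 = -6/2 = -3
Check: S + A = -5 + -3 = -8 = T_{31}.

(-5, -3)


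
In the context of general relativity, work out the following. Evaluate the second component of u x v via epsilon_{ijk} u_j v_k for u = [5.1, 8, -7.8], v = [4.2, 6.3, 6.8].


(u x v)_2 = sum_{j,k} epsilon_{2jk} u_j v_k. Only permutations of (1,2,3) contribute; the two non-zero terms are:
eps_{213} u_1 v_3 = -1 * 5.1 * 6.8 = -34.68
eps_{231} u_3 v_1 = 1 * -7.8 * 4.2 = -32.76
(u x v)_2 = -67.44

-67.44


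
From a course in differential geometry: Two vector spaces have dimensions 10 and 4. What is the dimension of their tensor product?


The dimension of a tensor product is the product of dimensions.
dim(V) = 10, dim(W) = 4
dim(V (x) W) = 10 * 4 = 40

40


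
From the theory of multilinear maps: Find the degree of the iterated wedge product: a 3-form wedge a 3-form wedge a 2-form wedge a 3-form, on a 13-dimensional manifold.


The degree of a wedge product is the sum of the degrees of the individual forms.
Degrees: 3, 3, 2, 3
Total degree = 3 + 3 + 2 + 3 = 11

11


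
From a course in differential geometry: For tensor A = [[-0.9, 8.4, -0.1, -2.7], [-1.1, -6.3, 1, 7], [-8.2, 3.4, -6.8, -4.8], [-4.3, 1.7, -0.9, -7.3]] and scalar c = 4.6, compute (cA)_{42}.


Scalar multiplication: (cA)_{ij} = c * A_{ij}.
c = 4.6
A_{42} = 1.7
(cA)_{42} = 4.6 * 1.7 = 7.82

7.82


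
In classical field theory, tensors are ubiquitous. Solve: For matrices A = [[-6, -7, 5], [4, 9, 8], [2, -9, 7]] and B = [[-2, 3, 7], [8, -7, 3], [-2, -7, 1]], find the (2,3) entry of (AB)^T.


(AB)^T_{ij} = (AB)_{ji} = sum_k A_{jk} B_{ki}.
For i=2, j=3 we need (AB)_{32}:
A_{31} * B_{12} = 2 * 3 = 6
A_{32} * B_{22} = -9 * -7 = 63
A_{33} * B_{32} = 7 * -7 = -49
Sum = 6 + 63 + -49 = 20

20


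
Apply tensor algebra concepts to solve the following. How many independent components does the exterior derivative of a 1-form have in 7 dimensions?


The exterior derivative of a p-form is a (p+1)-form.
Its number of independent components is C(n, p+1).
n = 7, p+1 = 2
C(7, 2) = 21

21


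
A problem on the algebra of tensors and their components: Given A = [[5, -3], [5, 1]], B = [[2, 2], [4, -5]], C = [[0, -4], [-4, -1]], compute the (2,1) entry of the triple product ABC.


(ABC)_{21} = sum_m (AB)_{2m} C_{m1}. First compute row 2 of AB.
(AB)_{21} = 5*2 + 1*4 = 14
(AB)_{22} = 5*2 + 1*-5 = 5
Now contract with column 1 of C:
(AB)_{21} * C_{11} = 14 * 0 = 0
(AB)_{22} * C_{21} = 5 * -4 = -20
(ABC)_{21} = 0 + -20 = -20

-20


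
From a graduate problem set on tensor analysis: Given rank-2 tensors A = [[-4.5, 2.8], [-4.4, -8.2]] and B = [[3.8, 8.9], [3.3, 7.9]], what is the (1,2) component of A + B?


Tensor addition is component-wise: (A + B)_{ij} = A_{ij} + B_{ij}.
A_{12} = 2.8
B_{12} = 8.9
(A + B)_{12} = 2.8 + 8.9 = 11.7

11.7


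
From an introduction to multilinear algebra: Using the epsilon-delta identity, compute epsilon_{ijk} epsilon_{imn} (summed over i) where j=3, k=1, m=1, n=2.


Using the identity: epsilon_{ijk} epsilon_{imn} = delta_{jm} delta_{kn} - delta_{jn} delta_{km}.
delta_{31} = 0
delta_{12} = 0
delta_{32} = 0
delta_{11} = 1
Result = 0 * 0 - 0 * 1 = 0 - 0 = 0

0


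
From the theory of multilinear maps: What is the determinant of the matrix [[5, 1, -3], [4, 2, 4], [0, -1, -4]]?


Expanding along the first row, det(A) = a11*M_11 - a12*M_12 + a13*M_13, where M_1j is the (1,j) minor.
Minor M_11 = 2*-4 - 4*-1 = -4
Minor M_12 = 4*-4 - 4*0 = -16
Minor M_13 = 4*-1 - 2*0 = -4
det = 5*(-4) - 1*(-16) + -3*(-4)
    = -20 - -16 + 12
    = 8

8


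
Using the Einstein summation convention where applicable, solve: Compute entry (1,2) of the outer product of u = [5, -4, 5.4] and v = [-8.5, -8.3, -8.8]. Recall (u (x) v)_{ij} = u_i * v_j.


The outer product entry T_{ij} = u_i * v_j.
We need i=1, j=2.
u_1 = 5, v_2 = -8.3
T_{1,2} = 5 * -8.3 = -41.5

-41.5


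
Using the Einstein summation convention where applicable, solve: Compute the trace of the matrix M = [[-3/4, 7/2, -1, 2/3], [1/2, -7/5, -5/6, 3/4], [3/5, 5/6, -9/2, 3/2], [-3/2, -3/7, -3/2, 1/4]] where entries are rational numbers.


The trace is the sum of diagonal entries.
Diagonal: M[1,1] = -3/4, M[2,2] = -7/5, M[3,3] = -9/2, M[4,4] = 1/4
Tr(M) = -3/4 + -7/5 + -9/2 + 1/4
Computing step by step:
After adding M[1,1]: -3/4
After adding M[2,2]: -43/20
After adding M[3,3]: -133/20
After adding M[4,4]: -32/5
Tr(M) = -32/5

-32/5


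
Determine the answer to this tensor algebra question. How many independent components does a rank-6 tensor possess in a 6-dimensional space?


The number of components of a rank-r tensor in d dimensions is d^r.
Here d = 6 and r = 6.
6^6 = 46656

46656


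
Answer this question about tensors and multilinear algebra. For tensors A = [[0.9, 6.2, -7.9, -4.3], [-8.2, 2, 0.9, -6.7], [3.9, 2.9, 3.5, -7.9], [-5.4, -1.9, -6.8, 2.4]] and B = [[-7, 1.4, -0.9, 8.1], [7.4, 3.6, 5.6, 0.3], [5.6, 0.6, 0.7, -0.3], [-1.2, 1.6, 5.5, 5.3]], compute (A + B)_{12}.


Tensor addition is component-wise: (A + B)_{ij} = A_{ij} + B_{ij}.
A_{12} = 6.2
B_{12} = 1.4
(A + B)_{12} = 6.2 + 1.4 = 7.6

7.6


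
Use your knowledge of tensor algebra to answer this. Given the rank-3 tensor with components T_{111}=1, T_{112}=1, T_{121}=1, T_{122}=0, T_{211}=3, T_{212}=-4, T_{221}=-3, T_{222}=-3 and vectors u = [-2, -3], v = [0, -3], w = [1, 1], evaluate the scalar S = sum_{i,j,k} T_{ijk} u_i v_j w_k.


S = sum over i,j,k of T_{ijk} u_i v_j w_k. Expanding all 8 terms:
T_{111}*u_1*v_1*w_1 = 1*-2*0*1 = 0  (running total: 0)
T_{112}*u_1*v_1*w_2 = 1*-2*0*1 = 0  (running total: 0)
T_{121}*u_1*v_2*w_1 = 1*-2*-3*1 = 6  (running total: 6)
T_{122}*u_1*v_2*w_2 = 0*-2*-3*1 = 0  (running total: 6)
T_{211}*u_2*v_1*w_1 = 3*-3*0*1 = 0  (running total: 6)
T_{212}*u_2*v_1*w_2 = -4*-3*0*1 = 0  (running total: 6)
T_{221}*u_2*v_2*w_1 = -3*-3*-3*1 = -27  (running total: -21)
T_{222}*u_2*v_2*w_2 = -3*-3*-3*1 = -27  (running total: -48)
S = -48

-48


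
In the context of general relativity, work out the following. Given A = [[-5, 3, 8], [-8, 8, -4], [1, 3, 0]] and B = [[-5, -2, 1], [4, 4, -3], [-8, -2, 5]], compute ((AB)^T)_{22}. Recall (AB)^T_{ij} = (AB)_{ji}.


(AB)^T_{ij} = (AB)_{ji} = sum_k A_{jk} B_{ki}.
For i=2, j=2 we need (AB)_{22}:
A_{21} * B_{12} = -8 * -2 = 16
A_{22} * B_{22} = 8 * 4 = 32
A_{23} * B_{32} = -4 * -2 = 8
Sum = 16 + 32 + 8 = 56

56


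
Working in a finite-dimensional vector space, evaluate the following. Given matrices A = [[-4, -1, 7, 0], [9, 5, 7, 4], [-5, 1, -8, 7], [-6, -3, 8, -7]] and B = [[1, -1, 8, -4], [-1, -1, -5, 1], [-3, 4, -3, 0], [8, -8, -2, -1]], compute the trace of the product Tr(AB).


Tr(AB) = sum_i (AB)_{ii} where (AB)_{ii} = sum_k A_{ik} B_{ki}.
(AB)_{11} = -4*1 + -1*-1 + 7*-3 + 0*8 = -24
(AB)_{22} = 9*-1 + 5*-1 + 7*4 + 4*-8 = -18
(AB)_{33} = -5*8 + 1*-5 + -8*-3 + 7*-2 = -35
(AB)_{44} = -6*-4 + -3*1 + 8*0 + -7*-1 = 28
Tr(AB) = -24 + -18 + -35 + 28 = -49

-49


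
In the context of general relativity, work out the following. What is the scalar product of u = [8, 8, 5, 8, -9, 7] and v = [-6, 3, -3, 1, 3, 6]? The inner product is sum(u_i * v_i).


The inner product u . v = sum of u_i * v_i.
Term-by-term: 8 * -6, 8 * 3, 5 * -3, 8 * 1, -9 * 3, 7 * 6
Products: -48, 24, -15, 8, -27, 42
Sum = -48 + 24 + -15 + 8 + -27 + 42 = -16

-16


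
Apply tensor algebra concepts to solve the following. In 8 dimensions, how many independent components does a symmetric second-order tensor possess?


A symmetric rank-2 tensor in d dimensions has d(d+1)/2 independent components.
d = 8
d(d+1)/2 = 8 * 9 / 2 = 72 / 2 = 36

36


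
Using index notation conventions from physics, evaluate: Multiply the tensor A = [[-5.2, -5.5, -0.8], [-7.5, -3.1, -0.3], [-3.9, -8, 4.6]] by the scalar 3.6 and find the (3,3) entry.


Scalar multiplication: (cA)_{ij} = c * A_{ij}.
c = 3.6
A_{33} = 4.6
(cA)_{33} = 3.6 * 4.6 = 16.56

16.56


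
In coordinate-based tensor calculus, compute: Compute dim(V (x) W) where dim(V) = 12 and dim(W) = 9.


The dimension of a tensor product is the product of dimensions.
dim(V) = 12, dim(W) = 9
dim(V (x) W) = 12 * 9 = 108

108


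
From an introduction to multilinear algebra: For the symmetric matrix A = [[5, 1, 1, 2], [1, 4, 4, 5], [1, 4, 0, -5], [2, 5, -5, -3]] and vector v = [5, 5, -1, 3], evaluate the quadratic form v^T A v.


First compute Av:
(Av)_1 = 5*5 + 1*5 + 1*-1 + 2*3 = 35
(Av)_2 = 1*5 + 4*5 + 4*-1 + 5*3 = 36
(Av)_3 = 1*5 + 4*5 + 0*-1 + -5*3 = 10
(Av)_4 = 2*5 + 5*5 + -5*-1 + -3*3 = 31
Av = [35, 36, 10, 31]
Then v^T (Av) = 5*35 + 5*36 + -1*10 + 3*31
= 175 + 180 + -10 + 93 = 438

438


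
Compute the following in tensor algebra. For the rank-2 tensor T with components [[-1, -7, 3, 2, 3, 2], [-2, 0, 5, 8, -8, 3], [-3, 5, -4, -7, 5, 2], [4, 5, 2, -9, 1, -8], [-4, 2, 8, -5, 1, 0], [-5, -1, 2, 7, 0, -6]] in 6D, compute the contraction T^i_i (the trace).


The contraction (trace) of a rank-2 tensor is the sum of its diagonal elements.
Diagonal entries: A[1,1] = -1, A[2,2] = 0, A[3,3] = -4, A[4,4] = -9, A[5,5] = 1, A[6,6] = -6
Tr(A) = -1 + 0 + -4 + -9 + 1 + -6 = -19

-19


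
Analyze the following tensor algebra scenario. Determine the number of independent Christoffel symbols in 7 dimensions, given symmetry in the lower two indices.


Christoffel symbols Gamma^k_{ij} are symmetric in i,j, so there are d * d(d+1)/2 independent symbols.
d = 7
d(d+1)/2 = 7 * 8 / 2 = 28
Total = 7 * 28 = 196

196


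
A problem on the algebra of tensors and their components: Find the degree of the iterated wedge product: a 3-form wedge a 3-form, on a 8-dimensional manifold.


The degree of a wedge product is the sum of the degrees of the individual forms.
Degrees: 3, 3
Total degree = 3 + 3 = 6

6


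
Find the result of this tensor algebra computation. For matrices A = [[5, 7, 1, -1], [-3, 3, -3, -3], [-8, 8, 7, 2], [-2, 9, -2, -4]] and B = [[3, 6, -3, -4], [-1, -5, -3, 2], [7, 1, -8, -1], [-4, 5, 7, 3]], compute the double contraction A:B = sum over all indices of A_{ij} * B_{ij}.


A:B = sum over all i,j of A_{ij} * B_{ij}.
Row 1: 5*3=15, 7*6=42, 1*-3=-3, -1*-4=4 => row sum = 58
Row 2: -3*-1=3, 3*-5=-15, -3*-3=9, -3*2=-6 => row sum = -9
Row 3: -8*7=-56, 8*1=8, 7*-8=-56, 2*-1=-2 => row sum = -106
Row 4: -2*-4=8, 9*5=45, -2*7=-14, -4*3=-12 => row sum = 27
Total = 58 + -9 + -106 + 27 = -30

-30


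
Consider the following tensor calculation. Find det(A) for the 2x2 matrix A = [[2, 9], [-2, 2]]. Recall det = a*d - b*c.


For a 2x2 matrix [[a, b], [c, d]], det = a*d - b*c.
a = 2, b = 9, c = -2, d = 2
a*d = 2 * 2 = 4
b*c = 9 * -2 = -18
det = 4 - -18 = 22

22


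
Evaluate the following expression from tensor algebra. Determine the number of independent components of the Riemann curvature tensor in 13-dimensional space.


The Riemann tensor in d dimensions has d^2(d^2 - 1)/12 independent components.
d = 13, so d^2 = 169
d^2 - 1 = 168
d^2(d^2 - 1) = 169 * 168 = 28392
Divide by 12: 28392 / 12 = 2366

2366


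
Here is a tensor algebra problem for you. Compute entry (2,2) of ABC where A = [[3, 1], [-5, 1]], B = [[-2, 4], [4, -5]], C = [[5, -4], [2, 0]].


(ABC)_{22} = sum_m (AB)_{2m} C_{m2}. First compute row 2 of AB.
(AB)_{21} = -5*-2 + 1*4 = 14
(AB)_{22} = -5*4 + 1*-5 = -25
Now contract with column 2 of C:
(AB)_{21} * C_{12} = 14 * -4 = -56
(AB)_{22} * C_{22} = -25 * 0 = 0
(ABC)_{22} = -56 + 0 = -56

-56


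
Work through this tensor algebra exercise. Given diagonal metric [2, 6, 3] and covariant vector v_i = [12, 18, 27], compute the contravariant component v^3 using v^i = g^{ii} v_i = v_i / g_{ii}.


To raise an index with a diagonal metric: v^i = v_i / g_{ii}.
For index 3: v_3 = 27, g_{33} = 3
v^3 = 27 / 3 = 9

9


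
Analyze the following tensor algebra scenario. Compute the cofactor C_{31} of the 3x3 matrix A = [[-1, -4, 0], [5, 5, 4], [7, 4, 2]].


To find cofactor C_{31}, delete row 3 and column 1.
The resulting 2x2 submatrix is: [[-4, 0], [5, 4]]
Minor M_{31} = -4*4 - 0*5
  = -16 - 0 = -16
Sign = (-1)^(3+1) = (-1)^4 = 1
Cofactor C_{31} = 1 * -16 = -16

-16


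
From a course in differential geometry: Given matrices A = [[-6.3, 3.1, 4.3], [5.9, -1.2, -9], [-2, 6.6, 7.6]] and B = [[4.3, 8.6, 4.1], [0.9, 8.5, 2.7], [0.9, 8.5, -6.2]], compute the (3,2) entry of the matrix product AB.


(AB)_{ij} = sum_k A_{ik} B_{kj}.
For i=3, j=2:
A_{31} * B_{12} = -2 * 8.6 = -17.2
A_{32} * B_{22} = 6.6 * 8.5 = 56.1
A_{33} * B_{32} = 7.6 * 8.5 = 64.6
Sum = -17.2 + 56.1 + 64.6 = 103.5

103.5


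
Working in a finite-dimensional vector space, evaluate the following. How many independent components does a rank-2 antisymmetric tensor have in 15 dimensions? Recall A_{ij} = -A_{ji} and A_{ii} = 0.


An antisymmetric rank-2 tensor satisfies A_{ij} = -A_{ji}, so diagonal entries are zero.
The independent components are the upper-triangular entries: C(n, 2) = n(n-1)/2.
n = 15
C(15, 2) = 15 * 14 / 2 = 210 / 2 = 105

105


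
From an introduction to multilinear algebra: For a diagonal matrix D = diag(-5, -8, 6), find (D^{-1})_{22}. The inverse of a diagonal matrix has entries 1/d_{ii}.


For a diagonal matrix, the inverse has entries (D^{-1})_{ii} = 1/d_{ii}.
The diagonal entries are: d_{11} = -5, d_{22} = -8, d_{33} = 6
We need (D^{-1})_{22} = 1/d_{22} = 1/-8 = -1/8

-1/8


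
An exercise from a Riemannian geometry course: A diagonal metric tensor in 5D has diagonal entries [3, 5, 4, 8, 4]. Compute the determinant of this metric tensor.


For a diagonal metric, the determinant is the product of diagonal entries.
Diagonal entries: 3, 5, 4, 8, 4
det(g) = 3 * 5 * 4 * 8 * 4 = 1920

1920


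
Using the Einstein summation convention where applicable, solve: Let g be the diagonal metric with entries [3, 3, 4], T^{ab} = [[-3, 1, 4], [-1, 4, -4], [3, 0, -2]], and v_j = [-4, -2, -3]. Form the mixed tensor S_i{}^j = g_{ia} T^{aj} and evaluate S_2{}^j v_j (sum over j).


Step 1: lower the first index. For a diagonal metric, g_{ia} T^{aj} = g_{ii} T^{ij} (no sum on i).
g_{22} = 3
S_2{}^1 = 3 * T^{21} = 3 * -1 = -3
S_2{}^2 = 3 * T^{22} = 3 * 4 = 12
S_2{}^3 = 3 * T^{23} = 3 * -4 = -12
Step 2: contract S_2{}^j with v_j.
S_2{}^1 * v_1 = -3 * -4 = 12
S_2{}^2 * v_2 = 12 * -2 = -24
S_2{}^3 * v_3 = -12 * -3 = 36
Result = 12 + -24 + 36 = 24

24


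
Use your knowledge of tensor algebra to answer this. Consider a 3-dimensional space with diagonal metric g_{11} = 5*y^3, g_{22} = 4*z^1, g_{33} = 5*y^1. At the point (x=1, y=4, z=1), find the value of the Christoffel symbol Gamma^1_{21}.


For a diagonal metric, Gamma^k_{ij} = (1/2) g^{kk} (dg_{ik}/dx_j + dg_{jk}/dx_i - dg_{ij}/dx_k).
The metric is diagonal, so g_{ab} = 0 for a != b.
At the given point: g_{11} = 320, g_{22} = 4, g_{33} = 20
g^{11} = 1/320
dg_{21}/dx_1 = 0 (off-diagonal)
dg_{11}/dx_2 = dg_{11}/dx_2 = 240
dg_{21}/dx_1 = 0 (off-diagonal)
Numerator = 0 + 240 - 0 = 240
Gamma^1_{21} = 240 / (2 * 320) = 3/8

3/8


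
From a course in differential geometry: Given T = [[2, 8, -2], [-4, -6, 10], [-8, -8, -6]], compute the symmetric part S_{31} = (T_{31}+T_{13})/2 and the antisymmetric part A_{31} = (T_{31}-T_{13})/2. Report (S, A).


T_{31} = -8
T_{13} = -2
S_{31} = (-8 + -2)/2 = -10/2 = -5
A_{31} = (-8 - -2)/2 = -6/2 = -3
Check: S + A = -5 + -3 = -8 = T_{31}.

(-5, -3)


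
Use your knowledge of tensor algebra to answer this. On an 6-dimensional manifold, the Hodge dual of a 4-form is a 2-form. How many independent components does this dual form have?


The Hodge dual of a p-form on an n-dimensional manifold is an (n-p)-form.
n = 6, p = 4, so dual degree = 6 - 4 = 2
The number of components is C(n, n-p) = C(6, 2) = 15

15


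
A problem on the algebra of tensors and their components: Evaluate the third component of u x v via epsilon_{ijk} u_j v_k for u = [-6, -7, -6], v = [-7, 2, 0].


(u x v)_3 = sum_{j,k} epsilon_{3jk} u_j v_k. Only permutations of (1,2,3) contribute; the two non-zero terms are:
eps_{312} u_1 v_2 = 1 * -6 * 2 = -12
eps_{321} u_2 v_1 = -1 * -7 * -7 = -49
(u x v)_3 = -61

-61


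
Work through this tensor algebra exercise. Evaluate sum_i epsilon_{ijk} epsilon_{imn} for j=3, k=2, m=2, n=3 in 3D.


Using the identity: epsilon_{ijk} epsilon_{imn} = delta_{jm} delta_{kn} - delta_{jn} delta_{km}.
delta_{32} = 0
delta_{23} = 0
delta_{33} = 1
delta_{22} = 1
Result = 0 * 0 - 1 * 1 = 0 - 1 = -1

-1


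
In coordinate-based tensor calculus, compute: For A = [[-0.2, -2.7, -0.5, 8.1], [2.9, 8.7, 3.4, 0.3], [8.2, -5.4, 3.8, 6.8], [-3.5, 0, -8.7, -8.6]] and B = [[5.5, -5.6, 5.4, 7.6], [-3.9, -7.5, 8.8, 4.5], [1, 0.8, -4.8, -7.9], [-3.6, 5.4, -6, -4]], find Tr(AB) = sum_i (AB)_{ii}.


Tr(AB) = sum_i (AB)_{ii} where (AB)_{ii} = sum_k A_{ik} B_{ki}.
(AB)_{11} = -0.2*5.5 + -2.7*-3.9 + -0.5*1 + 8.1*-3.6 = -20.23
(AB)_{22} = 2.9*-5.6 + 8.7*-7.5 + 3.4*0.8 + 0.3*5.4 = -77.15
(AB)_{33} = 8.2*5.4 + -5.4*8.8 + 3.8*-4.8 + 6.8*-6 = -62.28
(AB)_{44} = -3.5*7.6 + 0*4.5 + -8.7*-7.9 + -8.6*-4 = 76.53
Tr(AB) = -20.23 + -77.15 + -62.28 + 76.53 = -83.13

-83.13


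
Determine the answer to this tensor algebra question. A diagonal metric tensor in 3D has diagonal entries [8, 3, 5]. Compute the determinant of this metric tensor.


For a diagonal metric, the determinant is the product of diagonal entries.
Diagonal entries: 8, 3, 5
det(g) = 8 * 3 * 5 = 120

120


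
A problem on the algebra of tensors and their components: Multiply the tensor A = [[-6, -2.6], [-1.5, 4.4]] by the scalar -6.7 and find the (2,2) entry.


Scalar multiplication: (cA)_{ij} = c * A_{ij}.
c = -6.7
A_{22} = 4.4
(cA)_{22} = -6.7 * 4.4 = -29.48

-29.48


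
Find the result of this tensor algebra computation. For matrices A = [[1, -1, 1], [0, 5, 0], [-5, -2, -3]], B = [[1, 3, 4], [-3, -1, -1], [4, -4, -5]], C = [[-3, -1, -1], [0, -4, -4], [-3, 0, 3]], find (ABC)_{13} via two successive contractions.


(ABC)_{13} = sum_m (AB)_{1m} C_{m3}. First compute row 1 of AB.
(AB)_{11} = 1*1 + -1*-3 + 1*4 = 8
(AB)_{12} = 1*3 + -1*-1 + 1*-4 = 0
(AB)_{13} = 1*4 + -1*-1 + 1*-5 = 0
Now contract with column 3 of C:
(AB)_{11} * C_{13} = 8 * -1 = -8
(AB)_{12} * C_{23} = 0 * -4 = 0
(AB)_{13} * C_{33} = 0 * 3 = 0
(ABC)_{13} = -8 + 0 + 0 = -8

-8


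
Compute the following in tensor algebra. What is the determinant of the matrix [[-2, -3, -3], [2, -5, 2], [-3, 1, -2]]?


Expanding along the first row, det(A) = a11*M_11 - a12*M_12 + a13*M_13, where M_1j is the (1,j) minor.
Minor M_11 = -5*-2 - 2*1 = 8
Minor M_12 = 2*-2 - 2*-3 = 2
Minor M_13 = 2*1 - -5*-3 = -13
det = -2*(8) - -3*(2) + -3*(-13)
    = -16 - -6 + 39
    = 29

29


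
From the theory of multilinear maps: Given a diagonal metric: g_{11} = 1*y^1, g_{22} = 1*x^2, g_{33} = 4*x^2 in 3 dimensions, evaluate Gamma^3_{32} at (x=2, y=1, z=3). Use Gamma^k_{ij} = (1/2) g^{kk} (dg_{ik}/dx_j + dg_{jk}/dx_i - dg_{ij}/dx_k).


For a diagonal metric, Gamma^k_{ij} = (1/2) g^{kk} (dg_{ik}/dx_j + dg_{jk}/dx_i - dg_{ij}/dx_k).
The metric is diagonal, so g_{ab} = 0 for a != b.
At the given point: g_{11} = 1, g_{22} = 4, g_{33} = 16
g^{33} = 1/16
dg_{33}/dx_2 = dg_{33}/dx_2 = 0
dg_{23}/dx_3 = 0 (off-diagonal)
dg_{32}/dx_3 = 0 (off-diagonal)
Numerator = 0 + 0 - 0 = 0
Gamma^3_{32} = 0 / (2 * 16) = 0

0


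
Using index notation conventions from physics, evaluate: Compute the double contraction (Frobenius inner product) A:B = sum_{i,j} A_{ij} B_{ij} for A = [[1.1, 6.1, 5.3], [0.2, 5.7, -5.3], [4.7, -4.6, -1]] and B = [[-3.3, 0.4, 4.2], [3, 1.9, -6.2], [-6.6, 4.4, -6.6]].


A:B = sum over all i,j of A_{ij} * B_{ij}.
Row 1: 1.1*-3.3=-3.63, 6.1*0.4=2.44, 5.3*4.2=22.26 => row sum = 21.07
Row 2: 0.2*3=0.6, 5.7*1.9=10.83, -5.3*-6.2=32.86 => row sum = 44.29
Row 3: 4.7*-6.6=-31.02, -4.6*4.4=-20.24, -1*-6.6=6.6 => row sum = -44.66
Total = 21.07 + 44.29 + -44.66 = 20.7

20.7


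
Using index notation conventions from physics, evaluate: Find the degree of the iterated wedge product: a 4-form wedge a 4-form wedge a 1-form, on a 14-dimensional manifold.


The degree of a wedge product is the sum of the degrees of the individual forms.
Degrees: 4, 4, 1
Total degree = 4 + 4 + 1 = 9

9


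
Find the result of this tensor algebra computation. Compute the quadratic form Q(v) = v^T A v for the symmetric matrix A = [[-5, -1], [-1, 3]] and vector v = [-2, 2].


First compute Av:
(Av)_1 = -5*-2 + -1*2 = 8
(Av)_2 = -1*-2 + 3*2 = 8
Av = [8, 8]
Then v^T (Av) = -2*8 + 2*8
= -16 + 16 = 0

0


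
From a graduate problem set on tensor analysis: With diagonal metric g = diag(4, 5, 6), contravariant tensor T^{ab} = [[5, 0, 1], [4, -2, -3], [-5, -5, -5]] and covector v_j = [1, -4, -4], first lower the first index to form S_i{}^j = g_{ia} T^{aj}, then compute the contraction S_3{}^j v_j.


Step 1: lower the first index. For a diagonal metric, g_{ia} T^{aj} = g_{ii} T^{ij} (no sum on i).
g_{33} = 6
S_3{}^1 = 6 * T^{31} = 6 * -5 = -30
S_3{}^2 = 6 * T^{32} = 6 * -5 = -30
S_3{}^3 = 6 * T^{33} = 6 * -5 = -30
Step 2: contract S_3{}^j with v_j.
S_3{}^1 * v_1 = -30 * 1 = -30
S_3{}^2 * v_2 = -30 * -4 = 120
S_3{}^3 * v_3 = -30 * -4 = 120
Result = -30 + 120 + 120 = 210

210


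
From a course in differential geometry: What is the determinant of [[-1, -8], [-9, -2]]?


For a 2x2 matrix [[a, b], [c, d]], det = a*d - b*c.
a = -1, b = -8, c = -9, d = -2
a*d = -1 * -2 = 2
b*c = -8 * -9 = 72
det = 2 - 72 = -70

-70


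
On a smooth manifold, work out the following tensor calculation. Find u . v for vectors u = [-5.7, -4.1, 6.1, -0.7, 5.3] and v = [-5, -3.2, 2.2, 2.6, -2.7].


The inner product u . v = sum of u_i * v_i.
Term-by-term: -5.7 * -5, -4.1 * -3.2, 6.1 * 2.2, -0.7 * 2.6, 5.3 * -2.7
Products: 28.5, 13.12, 13.42, -1.82, -14.31
Sum = 28.5 + 13.12 + 13.42 + -1.82 + -14.31 = 38.91

38.91


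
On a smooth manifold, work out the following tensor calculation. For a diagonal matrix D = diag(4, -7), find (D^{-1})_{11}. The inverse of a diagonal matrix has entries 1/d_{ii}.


For a diagonal matrix, the inverse has entries (D^{-1})_{ii} = 1/d_{ii}.
The diagonal entries are: d_{11} = 4, d_{22} = -7
We need (D^{-1})_{11} = 1/d_{11} = 1/4 = 1/4

1/4
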